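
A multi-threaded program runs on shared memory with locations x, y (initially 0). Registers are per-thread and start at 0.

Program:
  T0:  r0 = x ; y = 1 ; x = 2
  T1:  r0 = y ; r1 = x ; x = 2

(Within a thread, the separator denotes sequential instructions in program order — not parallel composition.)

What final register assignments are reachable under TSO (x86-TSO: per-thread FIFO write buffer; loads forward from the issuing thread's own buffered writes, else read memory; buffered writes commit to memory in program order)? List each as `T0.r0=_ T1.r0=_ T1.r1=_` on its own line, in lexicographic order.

outcome vector order: (T0.r0,T1.r0,T1.r1)
|TSO outcomes| = 5

T0.r0=0 T1.r0=0 T1.r1=0
T0.r0=0 T1.r0=0 T1.r1=2
T0.r0=0 T1.r0=1 T1.r1=0
T0.r0=0 T1.r0=1 T1.r1=2
T0.r0=2 T1.r0=0 T1.r1=0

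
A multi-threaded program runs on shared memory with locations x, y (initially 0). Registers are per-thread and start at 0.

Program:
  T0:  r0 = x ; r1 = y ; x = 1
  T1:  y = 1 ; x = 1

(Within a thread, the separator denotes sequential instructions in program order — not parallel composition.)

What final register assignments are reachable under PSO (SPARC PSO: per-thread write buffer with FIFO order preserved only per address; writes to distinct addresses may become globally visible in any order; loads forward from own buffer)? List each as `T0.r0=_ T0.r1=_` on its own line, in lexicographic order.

outcome vector order: (T0.r0,T0.r1)
|PSO outcomes| = 4

T0.r0=0 T0.r1=0
T0.r0=0 T0.r1=1
T0.r0=1 T0.r1=0
T0.r0=1 T0.r1=1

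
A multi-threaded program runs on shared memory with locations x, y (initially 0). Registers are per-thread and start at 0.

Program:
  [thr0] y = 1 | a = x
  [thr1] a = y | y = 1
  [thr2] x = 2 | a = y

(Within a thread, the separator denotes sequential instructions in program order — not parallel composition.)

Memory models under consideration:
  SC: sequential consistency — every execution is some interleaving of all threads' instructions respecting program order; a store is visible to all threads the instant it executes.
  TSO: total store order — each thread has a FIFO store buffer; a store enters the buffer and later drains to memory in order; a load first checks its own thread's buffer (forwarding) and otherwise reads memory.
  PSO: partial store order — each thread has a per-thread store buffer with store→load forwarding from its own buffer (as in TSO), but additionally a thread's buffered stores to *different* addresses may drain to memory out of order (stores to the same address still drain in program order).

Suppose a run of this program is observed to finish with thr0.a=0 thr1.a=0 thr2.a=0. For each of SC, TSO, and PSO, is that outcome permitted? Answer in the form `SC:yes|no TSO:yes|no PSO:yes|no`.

SC:no TSO:yes PSO:yes

outcome vector order: (thr0.a,thr1.a,thr2.a)
SC (6): <0 0 1> <0 1 1> <2 0 0> <2 0 1> <2 1 0> <2 1 1>
TSO (8): <0 0 0> <0 0 1> <0 1 0> <0 1 1> <2 0 0> <2 0 1> <2 1 0> <2 1 1>
PSO (8): <0 0 0> <0 0 1> <0 1 0> <0 1 1> <2 0 0> <2 0 1> <2 1 0> <2 1 1>
target <0 0 0> ∈ {TSO,PSO}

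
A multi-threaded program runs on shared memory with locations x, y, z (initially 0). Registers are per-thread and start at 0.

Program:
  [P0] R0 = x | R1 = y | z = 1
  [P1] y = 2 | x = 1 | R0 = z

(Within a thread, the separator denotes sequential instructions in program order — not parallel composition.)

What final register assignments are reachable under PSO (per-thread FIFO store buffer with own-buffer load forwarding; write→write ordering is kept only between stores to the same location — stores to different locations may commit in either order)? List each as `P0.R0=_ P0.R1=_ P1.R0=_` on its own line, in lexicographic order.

P0.R0=0 P0.R1=0 P1.R0=0
P0.R0=0 P0.R1=0 P1.R0=1
P0.R0=0 P0.R1=2 P1.R0=0
P0.R0=0 P0.R1=2 P1.R0=1
P0.R0=1 P0.R1=0 P1.R0=0
P0.R0=1 P0.R1=0 P1.R0=1
P0.R0=1 P0.R1=2 P1.R0=0
P0.R0=1 P0.R1=2 P1.R0=1

outcome vector order: (P0.R0,P0.R1,P1.R0)
|PSO outcomes| = 8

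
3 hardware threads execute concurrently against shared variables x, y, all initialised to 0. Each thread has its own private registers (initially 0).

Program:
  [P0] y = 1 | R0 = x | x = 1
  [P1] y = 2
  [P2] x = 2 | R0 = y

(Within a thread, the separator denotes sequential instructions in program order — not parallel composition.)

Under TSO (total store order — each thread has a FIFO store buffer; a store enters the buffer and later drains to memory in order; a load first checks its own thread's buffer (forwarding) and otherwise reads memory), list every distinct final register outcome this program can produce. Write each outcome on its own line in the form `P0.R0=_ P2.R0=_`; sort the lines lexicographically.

outcome vector order: (P0.R0,P2.R0)
|TSO outcomes| = 6

P0.R0=0 P2.R0=0
P0.R0=0 P2.R0=1
P0.R0=0 P2.R0=2
P0.R0=2 P2.R0=0
P0.R0=2 P2.R0=1
P0.R0=2 P2.R0=2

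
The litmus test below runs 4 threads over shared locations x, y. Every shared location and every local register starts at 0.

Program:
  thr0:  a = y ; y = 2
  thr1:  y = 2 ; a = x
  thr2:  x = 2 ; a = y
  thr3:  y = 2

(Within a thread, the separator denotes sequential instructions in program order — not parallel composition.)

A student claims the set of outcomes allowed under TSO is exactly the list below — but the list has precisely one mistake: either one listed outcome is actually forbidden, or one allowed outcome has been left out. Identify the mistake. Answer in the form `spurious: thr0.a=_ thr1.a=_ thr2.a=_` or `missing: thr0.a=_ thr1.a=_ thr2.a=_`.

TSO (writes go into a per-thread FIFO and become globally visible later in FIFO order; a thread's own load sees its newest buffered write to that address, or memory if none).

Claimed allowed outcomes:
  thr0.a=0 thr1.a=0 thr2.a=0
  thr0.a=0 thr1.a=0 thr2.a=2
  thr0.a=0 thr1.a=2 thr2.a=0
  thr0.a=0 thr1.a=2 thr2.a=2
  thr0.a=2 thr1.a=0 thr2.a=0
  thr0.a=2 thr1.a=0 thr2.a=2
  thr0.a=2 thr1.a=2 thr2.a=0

missing: thr0.a=2 thr1.a=2 thr2.a=2

outcome vector order: (thr0.a,thr1.a,thr2.a)
TSO: 8 outcomes — {0/0/0; 0/0/2; 0/2/0; 0/2/2; 2/0/0; 2/0/2; 2/2/0; 2/2/2}
TSO∖claimed = {2/2/2}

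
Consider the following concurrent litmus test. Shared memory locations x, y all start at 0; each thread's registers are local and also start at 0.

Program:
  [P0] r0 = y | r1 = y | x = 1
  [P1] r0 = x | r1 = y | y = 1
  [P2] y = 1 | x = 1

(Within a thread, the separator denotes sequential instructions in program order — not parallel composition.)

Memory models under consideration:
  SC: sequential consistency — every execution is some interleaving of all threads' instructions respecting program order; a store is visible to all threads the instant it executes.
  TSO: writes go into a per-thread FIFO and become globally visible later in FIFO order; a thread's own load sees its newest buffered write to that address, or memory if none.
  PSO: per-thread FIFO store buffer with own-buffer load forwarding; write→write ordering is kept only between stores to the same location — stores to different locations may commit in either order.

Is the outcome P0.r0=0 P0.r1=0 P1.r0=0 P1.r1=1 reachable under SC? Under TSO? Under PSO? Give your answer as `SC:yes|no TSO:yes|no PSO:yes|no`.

outcome vector order: (P0.r0,P0.r1,P1.r0,P1.r1)
SC (10): 0/0/0/0, 0/0/0/1, 0/0/1/0, 0/0/1/1, 0/1/0/0, 0/1/0/1, 0/1/1/1, 1/1/0/0, 1/1/0/1, 1/1/1/1
TSO (10): 0/0/0/0, 0/0/0/1, 0/0/1/0, 0/0/1/1, 0/1/0/0, 0/1/0/1, 0/1/1/1, 1/1/0/0, 1/1/0/1, 1/1/1/1
PSO (12): 0/0/0/0, 0/0/0/1, 0/0/1/0, 0/0/1/1, 0/1/0/0, 0/1/0/1, 0/1/1/0, 0/1/1/1, 1/1/0/0, 1/1/0/1, 1/1/1/0, 1/1/1/1
target 0/0/0/1 ∈ {SC,TSO,PSO}

SC:yes TSO:yes PSO:yes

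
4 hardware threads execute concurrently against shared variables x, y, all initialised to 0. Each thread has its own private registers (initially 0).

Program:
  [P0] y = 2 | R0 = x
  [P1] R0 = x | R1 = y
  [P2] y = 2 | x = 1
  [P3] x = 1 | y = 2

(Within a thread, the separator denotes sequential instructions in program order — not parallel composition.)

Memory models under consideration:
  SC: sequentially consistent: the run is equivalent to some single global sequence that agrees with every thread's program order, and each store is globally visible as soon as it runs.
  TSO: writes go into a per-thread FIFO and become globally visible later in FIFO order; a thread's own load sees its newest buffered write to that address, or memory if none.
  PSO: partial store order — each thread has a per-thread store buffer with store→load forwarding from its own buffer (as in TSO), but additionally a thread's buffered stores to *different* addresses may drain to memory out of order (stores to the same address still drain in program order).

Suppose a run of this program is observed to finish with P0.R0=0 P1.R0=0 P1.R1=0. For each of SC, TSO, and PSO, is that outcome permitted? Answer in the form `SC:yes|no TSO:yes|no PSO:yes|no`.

SC:yes TSO:yes PSO:yes

outcome vector order: (P0.R0,P1.R0,P1.R1)
SC (7): 000, 002, 012, 100, 102, 110, 112
TSO (8): 000, 002, 010, 012, 100, 102, 110, 112
PSO (8): 000, 002, 010, 012, 100, 102, 110, 112
target 000 ∈ {SC,TSO,PSO}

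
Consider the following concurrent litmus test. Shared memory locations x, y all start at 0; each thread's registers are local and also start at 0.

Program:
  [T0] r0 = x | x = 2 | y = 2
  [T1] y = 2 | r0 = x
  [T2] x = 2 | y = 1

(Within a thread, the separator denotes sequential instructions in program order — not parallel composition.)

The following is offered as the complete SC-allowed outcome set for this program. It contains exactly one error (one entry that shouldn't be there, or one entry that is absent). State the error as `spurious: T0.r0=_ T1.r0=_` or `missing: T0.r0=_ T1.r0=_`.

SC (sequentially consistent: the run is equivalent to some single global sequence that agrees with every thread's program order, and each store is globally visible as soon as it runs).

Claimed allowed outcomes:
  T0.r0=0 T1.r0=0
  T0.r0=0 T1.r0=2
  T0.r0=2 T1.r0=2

missing: T0.r0=2 T1.r0=0

outcome vector order: (T0.r0,T1.r0)
SC: 4 outcomes — {<0 0> <0 2> <2 0> <2 2>}
SC∖claimed = {<2 0>}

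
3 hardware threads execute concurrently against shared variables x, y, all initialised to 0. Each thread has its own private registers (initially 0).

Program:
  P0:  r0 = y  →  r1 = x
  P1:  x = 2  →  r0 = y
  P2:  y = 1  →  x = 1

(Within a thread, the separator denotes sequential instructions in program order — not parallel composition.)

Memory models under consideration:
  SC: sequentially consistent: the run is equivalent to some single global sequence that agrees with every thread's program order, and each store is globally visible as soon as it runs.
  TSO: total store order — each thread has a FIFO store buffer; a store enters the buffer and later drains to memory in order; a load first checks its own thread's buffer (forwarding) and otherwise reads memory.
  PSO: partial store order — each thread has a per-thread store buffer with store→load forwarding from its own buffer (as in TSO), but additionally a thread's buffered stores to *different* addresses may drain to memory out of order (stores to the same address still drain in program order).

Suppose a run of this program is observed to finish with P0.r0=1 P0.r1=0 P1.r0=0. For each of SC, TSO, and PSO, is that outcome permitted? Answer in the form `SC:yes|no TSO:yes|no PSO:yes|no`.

outcome vector order: (P0.r0,P0.r1,P1.r0)
SC (11): <0 0 0>; <0 0 1>; <0 1 0>; <0 1 1>; <0 2 0>; <0 2 1>; <1 0 1>; <1 1 0>; <1 1 1>; <1 2 0>; <1 2 1>
TSO (12): <0 0 0>; <0 0 1>; <0 1 0>; <0 1 1>; <0 2 0>; <0 2 1>; <1 0 0>; <1 0 1>; <1 1 0>; <1 1 1>; <1 2 0>; <1 2 1>
PSO (12): <0 0 0>; <0 0 1>; <0 1 0>; <0 1 1>; <0 2 0>; <0 2 1>; <1 0 0>; <1 0 1>; <1 1 0>; <1 1 1>; <1 2 0>; <1 2 1>
target <1 0 0> ∈ {TSO,PSO}

SC:no TSO:yes PSO:yes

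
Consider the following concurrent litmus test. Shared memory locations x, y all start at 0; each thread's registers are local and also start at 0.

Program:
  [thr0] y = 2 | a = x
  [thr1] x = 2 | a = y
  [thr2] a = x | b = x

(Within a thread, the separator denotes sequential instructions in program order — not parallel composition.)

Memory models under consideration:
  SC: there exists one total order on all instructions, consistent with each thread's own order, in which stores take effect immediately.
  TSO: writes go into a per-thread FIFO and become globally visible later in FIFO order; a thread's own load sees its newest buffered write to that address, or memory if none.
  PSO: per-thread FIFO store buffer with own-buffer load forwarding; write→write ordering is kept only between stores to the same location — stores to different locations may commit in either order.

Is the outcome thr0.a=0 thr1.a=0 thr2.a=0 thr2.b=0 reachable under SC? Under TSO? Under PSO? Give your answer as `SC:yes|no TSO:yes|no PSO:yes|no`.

outcome vector order: (thr0.a,thr1.a,thr2.a,thr2.b)
SC: 9 outcomes — {0200 0202 0222 2000 2002 2022 2200 2202 2222}
TSO: 12 outcomes — {0000 0002 0022 0200 0202 0222 2000 2002 2022 2200 2202 2222}
PSO: 12 outcomes — {0000 0002 0022 0200 0202 0222 2000 2002 2022 2200 2202 2222}
target 0000 ∈ {TSO,PSO}

SC:no TSO:yes PSO:yes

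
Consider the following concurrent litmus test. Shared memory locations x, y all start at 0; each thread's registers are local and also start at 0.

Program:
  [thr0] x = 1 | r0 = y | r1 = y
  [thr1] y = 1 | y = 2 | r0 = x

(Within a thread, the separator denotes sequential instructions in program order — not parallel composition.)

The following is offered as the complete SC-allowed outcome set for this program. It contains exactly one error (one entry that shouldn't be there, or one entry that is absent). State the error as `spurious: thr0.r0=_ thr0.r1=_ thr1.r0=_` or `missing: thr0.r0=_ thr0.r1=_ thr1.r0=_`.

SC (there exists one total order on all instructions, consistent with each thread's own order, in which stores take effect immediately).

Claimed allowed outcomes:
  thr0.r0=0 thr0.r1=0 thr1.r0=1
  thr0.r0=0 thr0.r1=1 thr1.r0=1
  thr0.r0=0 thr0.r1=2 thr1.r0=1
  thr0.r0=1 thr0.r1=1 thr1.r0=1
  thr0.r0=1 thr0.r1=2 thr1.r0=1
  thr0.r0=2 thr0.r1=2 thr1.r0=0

outcome vector order: (thr0.r0,thr0.r1,thr1.r0)
[SC] allowed = {0/0/1 0/1/1 0/2/1 1/1/1 1/2/1 2/2/0 2/2/1}
SC∖claimed = {2/2/1}

missing: thr0.r0=2 thr0.r1=2 thr1.r0=1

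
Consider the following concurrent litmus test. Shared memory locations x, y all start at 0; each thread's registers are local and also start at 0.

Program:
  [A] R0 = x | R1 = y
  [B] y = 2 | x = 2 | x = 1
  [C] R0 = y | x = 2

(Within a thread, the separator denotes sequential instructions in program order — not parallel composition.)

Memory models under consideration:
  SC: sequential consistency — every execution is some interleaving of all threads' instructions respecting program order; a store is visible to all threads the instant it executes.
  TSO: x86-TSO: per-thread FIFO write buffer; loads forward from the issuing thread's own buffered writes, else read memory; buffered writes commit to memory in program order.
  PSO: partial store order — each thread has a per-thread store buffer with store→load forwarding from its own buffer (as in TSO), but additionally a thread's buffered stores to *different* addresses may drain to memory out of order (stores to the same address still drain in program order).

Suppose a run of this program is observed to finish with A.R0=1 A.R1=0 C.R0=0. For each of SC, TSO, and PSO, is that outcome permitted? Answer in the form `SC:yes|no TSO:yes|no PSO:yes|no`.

SC:no TSO:no PSO:yes

outcome vector order: (A.R0,A.R1,C.R0)
SC (9): (0,0,0) (0,0,2) (0,2,0) (0,2,2) (1,2,0) (1,2,2) (2,0,0) (2,2,0) (2,2,2)
TSO (9): (0,0,0) (0,0,2) (0,2,0) (0,2,2) (1,2,0) (1,2,2) (2,0,0) (2,2,0) (2,2,2)
PSO (12): (0,0,0) (0,0,2) (0,2,0) (0,2,2) (1,0,0) (1,0,2) (1,2,0) (1,2,2) (2,0,0) (2,0,2) (2,2,0) (2,2,2)
target (1,0,0) ∈ {PSO}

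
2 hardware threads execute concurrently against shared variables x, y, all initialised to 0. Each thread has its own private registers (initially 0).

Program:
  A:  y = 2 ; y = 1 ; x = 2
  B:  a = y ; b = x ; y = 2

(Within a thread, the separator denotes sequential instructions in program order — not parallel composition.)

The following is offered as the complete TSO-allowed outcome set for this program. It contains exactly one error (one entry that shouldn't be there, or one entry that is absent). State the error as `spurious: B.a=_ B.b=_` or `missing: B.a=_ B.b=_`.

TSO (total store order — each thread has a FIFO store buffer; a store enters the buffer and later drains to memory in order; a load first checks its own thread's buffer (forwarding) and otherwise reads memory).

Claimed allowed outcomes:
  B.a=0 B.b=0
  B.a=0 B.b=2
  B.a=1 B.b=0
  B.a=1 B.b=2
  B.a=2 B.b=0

missing: B.a=2 B.b=2

outcome vector order: (B.a,B.b)
TSO (6): 00 02 10 12 20 22
TSO∖claimed = {22}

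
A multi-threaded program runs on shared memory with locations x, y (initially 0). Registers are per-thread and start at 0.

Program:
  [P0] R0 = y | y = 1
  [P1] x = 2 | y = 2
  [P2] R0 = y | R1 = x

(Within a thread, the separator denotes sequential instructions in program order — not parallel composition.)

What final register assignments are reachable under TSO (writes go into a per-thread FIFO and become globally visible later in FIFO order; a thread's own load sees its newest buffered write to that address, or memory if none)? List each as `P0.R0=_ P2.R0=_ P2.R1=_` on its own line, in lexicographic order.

P0.R0=0 P2.R0=0 P2.R1=0
P0.R0=0 P2.R0=0 P2.R1=2
P0.R0=0 P2.R0=1 P2.R1=0
P0.R0=0 P2.R0=1 P2.R1=2
P0.R0=0 P2.R0=2 P2.R1=2
P0.R0=2 P2.R0=0 P2.R1=0
P0.R0=2 P2.R0=0 P2.R1=2
P0.R0=2 P2.R0=1 P2.R1=2
P0.R0=2 P2.R0=2 P2.R1=2

outcome vector order: (P0.R0,P2.R0,P2.R1)
|TSO outcomes| = 9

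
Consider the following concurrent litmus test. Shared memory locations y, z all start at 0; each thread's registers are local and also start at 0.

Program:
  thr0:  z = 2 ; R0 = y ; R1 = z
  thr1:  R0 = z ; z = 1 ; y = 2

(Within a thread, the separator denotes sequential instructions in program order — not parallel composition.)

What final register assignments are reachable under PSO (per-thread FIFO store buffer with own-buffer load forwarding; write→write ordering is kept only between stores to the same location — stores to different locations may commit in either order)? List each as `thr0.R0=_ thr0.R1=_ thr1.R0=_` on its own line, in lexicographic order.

outcome vector order: (thr0.R0,thr0.R1,thr1.R0)
|PSO outcomes| = 8

thr0.R0=0 thr0.R1=1 thr1.R0=0
thr0.R0=0 thr0.R1=1 thr1.R0=2
thr0.R0=0 thr0.R1=2 thr1.R0=0
thr0.R0=0 thr0.R1=2 thr1.R0=2
thr0.R0=2 thr0.R1=1 thr1.R0=0
thr0.R0=2 thr0.R1=1 thr1.R0=2
thr0.R0=2 thr0.R1=2 thr1.R0=0
thr0.R0=2 thr0.R1=2 thr1.R0=2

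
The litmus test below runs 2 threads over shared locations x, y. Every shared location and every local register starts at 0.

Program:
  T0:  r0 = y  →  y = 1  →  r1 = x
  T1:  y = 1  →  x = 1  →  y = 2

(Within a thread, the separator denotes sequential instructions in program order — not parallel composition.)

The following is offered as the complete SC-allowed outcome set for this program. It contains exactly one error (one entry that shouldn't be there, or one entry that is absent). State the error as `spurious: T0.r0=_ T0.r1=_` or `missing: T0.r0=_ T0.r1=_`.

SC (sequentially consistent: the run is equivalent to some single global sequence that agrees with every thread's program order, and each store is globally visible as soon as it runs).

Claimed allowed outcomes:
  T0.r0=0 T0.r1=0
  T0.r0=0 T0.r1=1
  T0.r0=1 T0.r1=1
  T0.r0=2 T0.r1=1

missing: T0.r0=1 T0.r1=0

outcome vector order: (T0.r0,T0.r1)
SC: 5 outcomes — {00 01 10 11 21}
SC∖claimed = {10}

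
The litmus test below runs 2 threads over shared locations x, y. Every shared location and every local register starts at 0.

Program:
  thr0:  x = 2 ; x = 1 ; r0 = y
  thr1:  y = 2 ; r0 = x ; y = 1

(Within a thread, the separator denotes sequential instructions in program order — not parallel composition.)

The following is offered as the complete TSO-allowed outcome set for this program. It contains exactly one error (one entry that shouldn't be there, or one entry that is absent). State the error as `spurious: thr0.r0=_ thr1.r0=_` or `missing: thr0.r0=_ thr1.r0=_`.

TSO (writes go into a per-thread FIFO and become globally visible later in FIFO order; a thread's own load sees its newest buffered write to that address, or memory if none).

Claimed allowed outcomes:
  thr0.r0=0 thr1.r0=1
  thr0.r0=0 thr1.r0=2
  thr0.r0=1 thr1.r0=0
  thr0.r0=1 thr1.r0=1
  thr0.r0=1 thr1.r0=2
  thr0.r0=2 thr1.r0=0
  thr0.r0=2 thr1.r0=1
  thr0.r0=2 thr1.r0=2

missing: thr0.r0=0 thr1.r0=0

outcome vector order: (thr0.r0,thr1.r0)
under TSO → 0/0; 0/1; 0/2; 1/0; 1/1; 1/2; 2/0; 2/1; 2/2
TSO∖claimed = {0/0}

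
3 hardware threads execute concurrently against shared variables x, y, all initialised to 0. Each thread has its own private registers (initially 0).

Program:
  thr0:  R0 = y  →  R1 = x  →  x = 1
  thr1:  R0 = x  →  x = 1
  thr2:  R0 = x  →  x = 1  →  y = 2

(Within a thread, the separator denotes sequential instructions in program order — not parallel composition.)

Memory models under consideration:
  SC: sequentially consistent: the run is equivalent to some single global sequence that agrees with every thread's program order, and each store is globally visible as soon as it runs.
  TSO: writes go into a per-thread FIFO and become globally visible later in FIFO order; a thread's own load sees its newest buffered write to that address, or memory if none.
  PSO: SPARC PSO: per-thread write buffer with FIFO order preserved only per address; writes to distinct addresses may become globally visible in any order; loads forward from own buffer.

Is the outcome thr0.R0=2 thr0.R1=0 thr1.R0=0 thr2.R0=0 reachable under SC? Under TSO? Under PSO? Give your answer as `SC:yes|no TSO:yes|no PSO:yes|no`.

outcome vector order: (thr0.R0,thr0.R1,thr1.R0,thr2.R0)
SC: 10 outcomes — {<0 0 0 0> <0 0 0 1> <0 0 1 0> <0 0 1 1> <0 1 0 0> <0 1 0 1> <0 1 1 0> <2 1 0 0> <2 1 0 1> <2 1 1 0>}
TSO: 10 outcomes — {<0 0 0 0> <0 0 0 1> <0 0 1 0> <0 0 1 1> <0 1 0 0> <0 1 0 1> <0 1 1 0> <2 1 0 0> <2 1 0 1> <2 1 1 0>}
PSO: 12 outcomes — {<0 0 0 0> <0 0 0 1> <0 0 1 0> <0 0 1 1> <0 1 0 0> <0 1 0 1> <0 1 1 0> <2 0 0 0> <2 0 1 0> <2 1 0 0> <2 1 0 1> <2 1 1 0>}
target <2 0 0 0> ∈ {PSO}

SC:no TSO:no PSO:yes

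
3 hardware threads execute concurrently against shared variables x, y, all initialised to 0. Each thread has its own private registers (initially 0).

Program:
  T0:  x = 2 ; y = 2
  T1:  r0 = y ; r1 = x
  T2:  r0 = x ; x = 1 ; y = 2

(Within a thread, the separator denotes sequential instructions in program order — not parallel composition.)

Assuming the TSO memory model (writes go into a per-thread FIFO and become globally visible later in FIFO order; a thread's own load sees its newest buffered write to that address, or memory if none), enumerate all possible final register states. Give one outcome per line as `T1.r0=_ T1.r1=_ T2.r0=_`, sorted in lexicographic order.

T1.r0=0 T1.r1=0 T2.r0=0
T1.r0=0 T1.r1=0 T2.r0=2
T1.r0=0 T1.r1=1 T2.r0=0
T1.r0=0 T1.r1=1 T2.r0=2
T1.r0=0 T1.r1=2 T2.r0=0
T1.r0=0 T1.r1=2 T2.r0=2
T1.r0=2 T1.r1=1 T2.r0=0
T1.r0=2 T1.r1=1 T2.r0=2
T1.r0=2 T1.r1=2 T2.r0=0
T1.r0=2 T1.r1=2 T2.r0=2

outcome vector order: (T1.r0,T1.r1,T2.r0)
|TSO outcomes| = 10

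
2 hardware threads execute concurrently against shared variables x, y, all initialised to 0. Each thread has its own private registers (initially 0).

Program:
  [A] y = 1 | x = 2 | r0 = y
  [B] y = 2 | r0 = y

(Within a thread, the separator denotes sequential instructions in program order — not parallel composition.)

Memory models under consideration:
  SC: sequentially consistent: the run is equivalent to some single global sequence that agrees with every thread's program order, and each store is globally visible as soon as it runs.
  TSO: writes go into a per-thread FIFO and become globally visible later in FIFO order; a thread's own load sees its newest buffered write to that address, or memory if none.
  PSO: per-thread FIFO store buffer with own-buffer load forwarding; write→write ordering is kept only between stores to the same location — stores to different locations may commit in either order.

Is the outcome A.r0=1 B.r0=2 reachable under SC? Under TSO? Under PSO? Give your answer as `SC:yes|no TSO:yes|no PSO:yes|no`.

outcome vector order: (A.r0,B.r0)
SC (3): (1,1); (1,2); (2,2)
TSO (3): (1,1); (1,2); (2,2)
PSO (3): (1,1); (1,2); (2,2)
target (1,2) ∈ {SC,TSO,PSO}

SC:yes TSO:yes PSO:yes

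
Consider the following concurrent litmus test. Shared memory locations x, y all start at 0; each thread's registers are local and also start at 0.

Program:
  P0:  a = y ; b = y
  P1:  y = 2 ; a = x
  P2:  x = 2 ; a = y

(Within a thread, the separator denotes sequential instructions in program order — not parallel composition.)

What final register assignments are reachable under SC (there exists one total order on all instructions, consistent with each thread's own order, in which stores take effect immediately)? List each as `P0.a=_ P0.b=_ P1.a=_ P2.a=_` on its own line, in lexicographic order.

P0.a=0 P0.b=0 P1.a=0 P2.a=2
P0.a=0 P0.b=0 P1.a=2 P2.a=0
P0.a=0 P0.b=0 P1.a=2 P2.a=2
P0.a=0 P0.b=2 P1.a=0 P2.a=2
P0.a=0 P0.b=2 P1.a=2 P2.a=0
P0.a=0 P0.b=2 P1.a=2 P2.a=2
P0.a=2 P0.b=2 P1.a=0 P2.a=2
P0.a=2 P0.b=2 P1.a=2 P2.a=0
P0.a=2 P0.b=2 P1.a=2 P2.a=2

outcome vector order: (P0.a,P0.b,P1.a,P2.a)
|SC outcomes| = 9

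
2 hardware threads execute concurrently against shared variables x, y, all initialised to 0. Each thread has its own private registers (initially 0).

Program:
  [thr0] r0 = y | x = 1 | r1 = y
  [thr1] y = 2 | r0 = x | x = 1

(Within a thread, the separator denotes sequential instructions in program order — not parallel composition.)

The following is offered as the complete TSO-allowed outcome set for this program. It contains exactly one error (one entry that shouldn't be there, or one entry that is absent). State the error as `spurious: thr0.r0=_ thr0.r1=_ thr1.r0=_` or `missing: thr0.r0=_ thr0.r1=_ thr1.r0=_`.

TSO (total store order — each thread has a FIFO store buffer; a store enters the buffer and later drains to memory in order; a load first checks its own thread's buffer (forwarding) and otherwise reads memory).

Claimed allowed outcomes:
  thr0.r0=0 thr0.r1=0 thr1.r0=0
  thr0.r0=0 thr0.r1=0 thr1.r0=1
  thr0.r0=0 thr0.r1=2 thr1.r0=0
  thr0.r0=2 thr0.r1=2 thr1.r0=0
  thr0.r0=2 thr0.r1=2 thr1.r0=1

missing: thr0.r0=0 thr0.r1=2 thr1.r0=1

outcome vector order: (thr0.r0,thr0.r1,thr1.r0)
TSO (6): <0 0 0>, <0 0 1>, <0 2 0>, <0 2 1>, <2 2 0>, <2 2 1>
TSO∖claimed = {<0 2 1>}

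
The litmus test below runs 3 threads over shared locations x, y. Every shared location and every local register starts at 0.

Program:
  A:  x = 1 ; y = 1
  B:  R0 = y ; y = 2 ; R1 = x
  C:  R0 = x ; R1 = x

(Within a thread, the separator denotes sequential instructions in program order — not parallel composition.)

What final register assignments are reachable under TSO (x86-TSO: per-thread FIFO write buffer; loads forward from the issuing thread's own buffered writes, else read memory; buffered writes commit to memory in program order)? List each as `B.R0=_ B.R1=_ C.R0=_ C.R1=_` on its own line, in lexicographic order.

B.R0=0 B.R1=0 C.R0=0 C.R1=0
B.R0=0 B.R1=0 C.R0=0 C.R1=1
B.R0=0 B.R1=0 C.R0=1 C.R1=1
B.R0=0 B.R1=1 C.R0=0 C.R1=0
B.R0=0 B.R1=1 C.R0=0 C.R1=1
B.R0=0 B.R1=1 C.R0=1 C.R1=1
B.R0=1 B.R1=1 C.R0=0 C.R1=0
B.R0=1 B.R1=1 C.R0=0 C.R1=1
B.R0=1 B.R1=1 C.R0=1 C.R1=1

outcome vector order: (B.R0,B.R1,C.R0,C.R1)
|TSO outcomes| = 9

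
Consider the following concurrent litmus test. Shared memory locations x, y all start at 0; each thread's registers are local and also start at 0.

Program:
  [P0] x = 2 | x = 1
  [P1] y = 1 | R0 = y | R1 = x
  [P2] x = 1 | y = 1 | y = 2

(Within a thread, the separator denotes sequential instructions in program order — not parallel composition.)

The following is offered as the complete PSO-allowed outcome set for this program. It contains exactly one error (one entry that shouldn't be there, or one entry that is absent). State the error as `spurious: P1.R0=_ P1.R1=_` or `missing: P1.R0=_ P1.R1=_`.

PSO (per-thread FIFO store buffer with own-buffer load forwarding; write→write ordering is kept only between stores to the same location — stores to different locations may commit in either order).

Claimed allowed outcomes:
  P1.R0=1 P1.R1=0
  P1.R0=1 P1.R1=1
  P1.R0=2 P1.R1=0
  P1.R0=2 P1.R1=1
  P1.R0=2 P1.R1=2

outcome vector order: (P1.R0,P1.R1)
PSO (6): 10, 11, 12, 20, 21, 22
PSO∖claimed = {12}

missing: P1.R0=1 P1.R1=2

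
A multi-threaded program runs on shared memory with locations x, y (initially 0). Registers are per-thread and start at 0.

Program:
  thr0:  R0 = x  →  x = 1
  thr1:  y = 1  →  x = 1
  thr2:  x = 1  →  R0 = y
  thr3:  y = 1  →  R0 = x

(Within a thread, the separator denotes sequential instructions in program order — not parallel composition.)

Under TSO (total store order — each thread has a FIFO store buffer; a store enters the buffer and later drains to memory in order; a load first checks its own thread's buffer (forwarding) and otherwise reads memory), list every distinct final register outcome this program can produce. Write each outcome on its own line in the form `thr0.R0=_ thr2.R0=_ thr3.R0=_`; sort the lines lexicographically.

outcome vector order: (thr0.R0,thr2.R0,thr3.R0)
|TSO outcomes| = 8

thr0.R0=0 thr2.R0=0 thr3.R0=0
thr0.R0=0 thr2.R0=0 thr3.R0=1
thr0.R0=0 thr2.R0=1 thr3.R0=0
thr0.R0=0 thr2.R0=1 thr3.R0=1
thr0.R0=1 thr2.R0=0 thr3.R0=0
thr0.R0=1 thr2.R0=0 thr3.R0=1
thr0.R0=1 thr2.R0=1 thr3.R0=0
thr0.R0=1 thr2.R0=1 thr3.R0=1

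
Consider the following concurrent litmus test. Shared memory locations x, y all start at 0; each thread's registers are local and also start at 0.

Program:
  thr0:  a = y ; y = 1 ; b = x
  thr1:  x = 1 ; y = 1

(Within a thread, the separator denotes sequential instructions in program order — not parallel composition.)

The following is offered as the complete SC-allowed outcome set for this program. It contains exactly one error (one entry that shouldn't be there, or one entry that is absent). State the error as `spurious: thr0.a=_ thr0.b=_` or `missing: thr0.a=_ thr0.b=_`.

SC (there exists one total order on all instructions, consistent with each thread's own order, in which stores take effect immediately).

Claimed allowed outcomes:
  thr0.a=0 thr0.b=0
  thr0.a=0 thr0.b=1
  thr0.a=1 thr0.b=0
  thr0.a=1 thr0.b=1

spurious: thr0.a=1 thr0.b=0

outcome vector order: (thr0.a,thr0.b)
SC: 3 outcomes — {0/0; 0/1; 1/1}
claimed∖SC = {1/0}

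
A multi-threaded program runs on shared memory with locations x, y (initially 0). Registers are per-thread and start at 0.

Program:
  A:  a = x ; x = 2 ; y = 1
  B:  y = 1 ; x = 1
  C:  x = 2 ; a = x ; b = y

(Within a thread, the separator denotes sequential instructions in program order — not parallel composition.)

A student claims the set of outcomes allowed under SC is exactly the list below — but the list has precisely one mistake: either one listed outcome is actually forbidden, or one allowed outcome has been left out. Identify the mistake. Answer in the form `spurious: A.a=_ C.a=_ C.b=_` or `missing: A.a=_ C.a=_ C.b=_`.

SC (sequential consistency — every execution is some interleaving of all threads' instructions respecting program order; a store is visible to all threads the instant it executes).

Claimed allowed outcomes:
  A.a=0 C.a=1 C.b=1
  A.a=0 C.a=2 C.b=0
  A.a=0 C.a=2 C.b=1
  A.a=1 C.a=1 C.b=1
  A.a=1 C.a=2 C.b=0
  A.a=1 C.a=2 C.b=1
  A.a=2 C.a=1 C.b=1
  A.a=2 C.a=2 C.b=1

outcome vector order: (A.a,C.a,C.b)
SC (9): <0 1 1>; <0 2 0>; <0 2 1>; <1 1 1>; <1 2 0>; <1 2 1>; <2 1 1>; <2 2 0>; <2 2 1>
SC∖claimed = {<2 2 0>}

missing: A.a=2 C.a=2 C.b=0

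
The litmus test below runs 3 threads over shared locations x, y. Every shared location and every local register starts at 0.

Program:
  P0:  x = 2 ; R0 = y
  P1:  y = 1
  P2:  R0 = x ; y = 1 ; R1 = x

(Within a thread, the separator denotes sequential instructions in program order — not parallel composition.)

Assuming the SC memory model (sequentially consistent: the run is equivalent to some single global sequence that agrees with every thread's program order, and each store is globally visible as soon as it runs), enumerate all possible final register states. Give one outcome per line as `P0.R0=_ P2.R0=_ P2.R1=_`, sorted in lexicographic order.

outcome vector order: (P0.R0,P2.R0,P2.R1)
|SC outcomes| = 5

P0.R0=0 P2.R0=0 P2.R1=2
P0.R0=0 P2.R0=2 P2.R1=2
P0.R0=1 P2.R0=0 P2.R1=0
P0.R0=1 P2.R0=0 P2.R1=2
P0.R0=1 P2.R0=2 P2.R1=2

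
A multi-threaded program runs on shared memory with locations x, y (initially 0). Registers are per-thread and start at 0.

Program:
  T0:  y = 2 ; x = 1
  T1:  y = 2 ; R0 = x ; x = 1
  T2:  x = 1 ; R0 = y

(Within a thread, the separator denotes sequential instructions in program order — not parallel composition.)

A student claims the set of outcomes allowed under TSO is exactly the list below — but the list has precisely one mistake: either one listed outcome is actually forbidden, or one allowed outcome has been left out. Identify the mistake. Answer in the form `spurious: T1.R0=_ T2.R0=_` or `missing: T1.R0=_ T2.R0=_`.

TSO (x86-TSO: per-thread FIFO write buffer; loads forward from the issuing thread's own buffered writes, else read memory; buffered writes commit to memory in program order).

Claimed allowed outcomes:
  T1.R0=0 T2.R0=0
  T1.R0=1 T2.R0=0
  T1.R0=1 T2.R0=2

outcome vector order: (T1.R0,T2.R0)
[TSO] allowed = {0/0; 0/2; 1/0; 1/2}
TSO∖claimed = {0/2}

missing: T1.R0=0 T2.R0=2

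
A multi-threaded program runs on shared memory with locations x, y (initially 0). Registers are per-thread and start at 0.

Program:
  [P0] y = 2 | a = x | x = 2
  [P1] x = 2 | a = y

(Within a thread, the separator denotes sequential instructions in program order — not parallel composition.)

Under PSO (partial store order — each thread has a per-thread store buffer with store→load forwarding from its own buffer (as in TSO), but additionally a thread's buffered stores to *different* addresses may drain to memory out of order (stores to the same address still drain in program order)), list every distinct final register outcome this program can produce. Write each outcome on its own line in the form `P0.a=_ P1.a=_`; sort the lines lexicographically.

outcome vector order: (P0.a,P1.a)
|PSO outcomes| = 4

P0.a=0 P1.a=0
P0.a=0 P1.a=2
P0.a=2 P1.a=0
P0.a=2 P1.a=2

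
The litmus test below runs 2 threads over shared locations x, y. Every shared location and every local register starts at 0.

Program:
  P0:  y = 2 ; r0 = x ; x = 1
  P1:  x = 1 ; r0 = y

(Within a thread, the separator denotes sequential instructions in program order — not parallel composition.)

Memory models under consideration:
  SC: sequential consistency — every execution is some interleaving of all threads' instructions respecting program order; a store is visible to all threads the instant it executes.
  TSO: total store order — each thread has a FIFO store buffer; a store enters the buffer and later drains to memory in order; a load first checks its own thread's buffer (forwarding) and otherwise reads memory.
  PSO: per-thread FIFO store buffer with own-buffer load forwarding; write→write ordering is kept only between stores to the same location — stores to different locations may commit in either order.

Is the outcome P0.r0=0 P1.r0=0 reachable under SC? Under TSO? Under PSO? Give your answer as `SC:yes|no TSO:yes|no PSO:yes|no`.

outcome vector order: (P0.r0,P1.r0)
[SC] allowed = {<0 2> <1 0> <1 2>}
[TSO] allowed = {<0 0> <0 2> <1 0> <1 2>}
[PSO] allowed = {<0 0> <0 2> <1 0> <1 2>}
target <0 0> ∈ {TSO,PSO}

SC:no TSO:yes PSO:yes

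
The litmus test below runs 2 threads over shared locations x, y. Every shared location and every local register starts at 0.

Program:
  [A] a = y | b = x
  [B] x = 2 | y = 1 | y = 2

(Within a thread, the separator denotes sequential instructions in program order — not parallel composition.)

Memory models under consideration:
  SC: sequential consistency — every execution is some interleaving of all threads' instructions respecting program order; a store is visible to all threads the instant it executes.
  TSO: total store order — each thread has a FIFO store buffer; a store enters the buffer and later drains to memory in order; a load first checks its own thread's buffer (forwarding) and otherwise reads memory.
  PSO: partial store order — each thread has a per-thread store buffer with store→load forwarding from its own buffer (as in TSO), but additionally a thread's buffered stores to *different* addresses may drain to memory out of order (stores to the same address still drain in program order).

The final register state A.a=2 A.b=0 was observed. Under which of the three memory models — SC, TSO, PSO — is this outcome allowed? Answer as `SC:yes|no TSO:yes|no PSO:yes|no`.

outcome vector order: (A.a,A.b)
SC (4): 00, 02, 12, 22
TSO (4): 00, 02, 12, 22
PSO (6): 00, 02, 10, 12, 20, 22
target 20 ∈ {PSO}

SC:no TSO:no PSO:yes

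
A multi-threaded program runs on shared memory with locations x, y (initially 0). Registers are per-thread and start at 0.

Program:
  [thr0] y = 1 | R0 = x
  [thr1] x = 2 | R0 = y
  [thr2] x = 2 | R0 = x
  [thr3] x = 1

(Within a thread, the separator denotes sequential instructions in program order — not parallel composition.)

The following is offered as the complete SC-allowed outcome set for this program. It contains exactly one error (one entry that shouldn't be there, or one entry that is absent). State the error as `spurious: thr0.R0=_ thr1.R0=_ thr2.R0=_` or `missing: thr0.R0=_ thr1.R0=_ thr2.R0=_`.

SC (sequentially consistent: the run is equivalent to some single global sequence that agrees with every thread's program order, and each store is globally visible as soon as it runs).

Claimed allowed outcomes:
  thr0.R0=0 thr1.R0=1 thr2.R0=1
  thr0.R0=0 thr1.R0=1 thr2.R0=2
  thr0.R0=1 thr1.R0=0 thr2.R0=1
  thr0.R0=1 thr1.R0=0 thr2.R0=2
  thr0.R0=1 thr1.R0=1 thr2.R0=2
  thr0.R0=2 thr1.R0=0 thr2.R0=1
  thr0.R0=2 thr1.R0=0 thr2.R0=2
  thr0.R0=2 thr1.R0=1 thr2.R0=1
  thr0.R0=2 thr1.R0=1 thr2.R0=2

missing: thr0.R0=1 thr1.R0=1 thr2.R0=1

outcome vector order: (thr0.R0,thr1.R0,thr2.R0)
[SC] allowed = {0/1/1, 0/1/2, 1/0/1, 1/0/2, 1/1/1, 1/1/2, 2/0/1, 2/0/2, 2/1/1, 2/1/2}
SC∖claimed = {1/1/1}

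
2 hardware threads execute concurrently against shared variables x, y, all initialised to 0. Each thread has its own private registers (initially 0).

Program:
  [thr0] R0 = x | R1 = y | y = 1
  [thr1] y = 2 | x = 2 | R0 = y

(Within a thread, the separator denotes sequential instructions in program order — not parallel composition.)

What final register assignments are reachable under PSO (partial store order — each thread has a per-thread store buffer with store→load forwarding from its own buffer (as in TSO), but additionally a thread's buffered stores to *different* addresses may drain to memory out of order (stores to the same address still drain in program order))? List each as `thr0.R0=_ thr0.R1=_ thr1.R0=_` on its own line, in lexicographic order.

thr0.R0=0 thr0.R1=0 thr1.R0=1
thr0.R0=0 thr0.R1=0 thr1.R0=2
thr0.R0=0 thr0.R1=2 thr1.R0=1
thr0.R0=0 thr0.R1=2 thr1.R0=2
thr0.R0=2 thr0.R1=0 thr1.R0=1
thr0.R0=2 thr0.R1=0 thr1.R0=2
thr0.R0=2 thr0.R1=2 thr1.R0=1
thr0.R0=2 thr0.R1=2 thr1.R0=2

outcome vector order: (thr0.R0,thr0.R1,thr1.R0)
|PSO outcomes| = 8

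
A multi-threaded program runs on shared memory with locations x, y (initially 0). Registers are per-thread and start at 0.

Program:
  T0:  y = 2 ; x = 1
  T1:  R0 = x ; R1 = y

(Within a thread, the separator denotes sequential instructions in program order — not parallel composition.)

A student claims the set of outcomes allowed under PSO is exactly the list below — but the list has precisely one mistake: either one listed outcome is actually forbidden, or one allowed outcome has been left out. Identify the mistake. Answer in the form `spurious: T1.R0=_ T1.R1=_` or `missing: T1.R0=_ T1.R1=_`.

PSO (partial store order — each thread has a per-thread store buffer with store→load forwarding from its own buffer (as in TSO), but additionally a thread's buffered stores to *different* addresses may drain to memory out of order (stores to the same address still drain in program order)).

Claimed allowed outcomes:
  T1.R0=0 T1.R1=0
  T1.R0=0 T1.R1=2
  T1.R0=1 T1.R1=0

outcome vector order: (T1.R0,T1.R1)
[PSO] allowed = {00 02 10 12}
PSO∖claimed = {12}

missing: T1.R0=1 T1.R1=2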